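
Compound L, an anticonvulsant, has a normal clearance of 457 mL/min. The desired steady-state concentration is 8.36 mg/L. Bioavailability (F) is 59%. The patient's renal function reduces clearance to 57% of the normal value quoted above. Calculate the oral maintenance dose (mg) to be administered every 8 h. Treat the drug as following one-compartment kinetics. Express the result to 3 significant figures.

CL = 457 mL/min × 60/1000 = 27.42 L/h
Patient clearance = 0.57 × 27.42 = 15.63 L/h
D = CL × Css × τ / F = 15.63 × 8.36 × 8 / 0.59 = 1772 mg

1770 mg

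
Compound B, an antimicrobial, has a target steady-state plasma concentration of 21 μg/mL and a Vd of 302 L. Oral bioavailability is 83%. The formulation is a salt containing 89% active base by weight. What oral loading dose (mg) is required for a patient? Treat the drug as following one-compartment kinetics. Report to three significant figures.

8590 mg

The loading dose fills Vd to the target concentration.
LD = Vd × C / F / S = 302.0 × 21.00 / 0.83 / 0.89 = 8585 mg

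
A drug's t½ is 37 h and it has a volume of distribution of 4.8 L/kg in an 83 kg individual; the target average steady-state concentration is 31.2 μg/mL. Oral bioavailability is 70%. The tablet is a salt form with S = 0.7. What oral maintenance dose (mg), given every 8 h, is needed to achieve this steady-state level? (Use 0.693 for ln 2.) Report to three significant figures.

Vd = 4.8 L/kg × 83 kg = 398.4 L
CL = ln 2 · Vd / t½ = 0.693 × 398.4 / 37 = 7.462 L/h
D = CL × Css × τ / F / S = 7.462 × 31.2 × 8 / 0.7 / 0.7 = 3801 mg

3800 mg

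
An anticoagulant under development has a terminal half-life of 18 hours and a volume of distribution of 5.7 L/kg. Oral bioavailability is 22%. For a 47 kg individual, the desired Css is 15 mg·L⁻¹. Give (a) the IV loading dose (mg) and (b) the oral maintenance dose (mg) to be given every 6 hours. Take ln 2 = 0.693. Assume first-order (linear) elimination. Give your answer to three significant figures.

(a) 4020 mg; (b) 4220 mg

Vd = 5.7 L/kg × 47 kg = 267.9 L
LD = Vd × C = 267.9 × 15 = 4019 mg
CL = 0.693 × Vd / t½ = 0.693 × 267.9 / 18 = 10.31 L/h
D = CL × Css × τ / F = 10.31 × 15 × 6 / 0.22 = 4218 mg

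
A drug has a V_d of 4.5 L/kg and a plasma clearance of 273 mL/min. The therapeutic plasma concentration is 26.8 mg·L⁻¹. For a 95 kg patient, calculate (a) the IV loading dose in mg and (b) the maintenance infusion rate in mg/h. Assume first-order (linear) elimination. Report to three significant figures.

(a) 11500 mg; (b) 439 mg/h

Total Vd = 4.5 × 95 = 427.5 L
LD = Vd · C_target = 427.5 × 26.8 = 11460 mg
CL = 273 mL/min = 273 × 0.06 = 16.38 L/h
Maintenance: replace elimination → rate = CL × Css = 16.38 × 26.8 = 439.0 mg/h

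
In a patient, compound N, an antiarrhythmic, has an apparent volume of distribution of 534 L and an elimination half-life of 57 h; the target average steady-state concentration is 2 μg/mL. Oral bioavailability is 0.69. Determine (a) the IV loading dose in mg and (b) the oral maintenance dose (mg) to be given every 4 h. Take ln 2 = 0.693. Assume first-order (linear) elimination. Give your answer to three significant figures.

(a) 1070 mg; (b) 75.3 mg

LD = Vd × C = 534.0 × 2 = 1068 mg
CL = 0.693 × Vd / t½ = 0.693 × 534.0 / 57 = 6.492 L/h
D = CL × Css × τ / F = 6.492 × 2 × 4 / 0.69 = 75.27 mg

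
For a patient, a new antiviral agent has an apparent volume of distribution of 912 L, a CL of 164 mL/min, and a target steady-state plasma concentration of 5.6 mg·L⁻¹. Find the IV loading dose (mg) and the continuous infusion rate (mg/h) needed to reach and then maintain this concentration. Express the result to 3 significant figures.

Loading: fill Vd to C_target → 912.0 L × 5.6 mg/L = 5107 mg
CL = 164 mL/min = 164 × 0.06 = 9.840 L/h
Infusion rate = 9.840 L/h × 5.6 mg/L = 55.10 mg/h

(a) 5110 mg; (b) 55.1 mg/h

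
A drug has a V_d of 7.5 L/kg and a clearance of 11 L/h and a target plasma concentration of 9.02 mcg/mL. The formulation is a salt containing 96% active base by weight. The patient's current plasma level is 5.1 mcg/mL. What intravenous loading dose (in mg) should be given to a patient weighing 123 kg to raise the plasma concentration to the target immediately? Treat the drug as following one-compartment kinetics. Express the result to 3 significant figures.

Vd(total) = 123 kg × 7.5 L/kg = 922.5 L
Concentration deficit ΔC = 9.02 − 5.1 = 3.920 mg/L
LD = Vd × ΔC / S = 922.5 × 3.920 / 0.96 = 3767 mg

3770 mg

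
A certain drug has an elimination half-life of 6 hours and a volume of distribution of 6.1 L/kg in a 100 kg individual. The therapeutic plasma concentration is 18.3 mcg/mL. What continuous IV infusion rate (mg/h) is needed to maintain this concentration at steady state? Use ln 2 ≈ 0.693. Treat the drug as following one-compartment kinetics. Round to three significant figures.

1290 mg/h

Total Vd = 6.1 × 100 = 610.0 L
CL = ln 2 · Vd / t½ = 0.693 × 610.0 / 6 = 70.46 L/h
Infusion rate = CL × Css = 70.46 × 18.3 = 1289 mg/h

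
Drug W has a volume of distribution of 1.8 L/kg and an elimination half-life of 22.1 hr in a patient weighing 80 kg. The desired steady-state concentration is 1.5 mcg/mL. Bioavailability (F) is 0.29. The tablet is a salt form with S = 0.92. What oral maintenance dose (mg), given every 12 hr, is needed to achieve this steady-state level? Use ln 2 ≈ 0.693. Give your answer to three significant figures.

305 mg

Vd(total) = 80 kg × 1.8 L/kg = 144.0 L
CL = ln 2 · Vd / t½ = 0.693 × 144.0 / 22.1 = 4.515 L/h
D = CL × Css × τ / F / S = 4.515 × 1.5 × 12 / 0.29 / 0.92 = 304.6 mg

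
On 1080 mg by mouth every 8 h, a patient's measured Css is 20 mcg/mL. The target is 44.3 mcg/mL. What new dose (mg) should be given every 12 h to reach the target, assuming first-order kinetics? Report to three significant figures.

For first-order elimination, Css ∝ F·D/(CL·τ); F and CL are unchanged, so Css ∝ D/τ.
D₂ = D₁ × (Css,target / Css,current) × (τ₂/τ₁) = 1080 × (44.3/20) × (12/8) = 3588 mg

3590 mg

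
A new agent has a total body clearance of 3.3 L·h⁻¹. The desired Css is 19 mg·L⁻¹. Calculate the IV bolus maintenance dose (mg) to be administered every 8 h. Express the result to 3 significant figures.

At steady state, dose per interval replaces the amount cleared in that interval: D/τ = CL·Css.
D = CL × Css × τ = 3.300 × 19 × 8 = 501.6 mg

502 mg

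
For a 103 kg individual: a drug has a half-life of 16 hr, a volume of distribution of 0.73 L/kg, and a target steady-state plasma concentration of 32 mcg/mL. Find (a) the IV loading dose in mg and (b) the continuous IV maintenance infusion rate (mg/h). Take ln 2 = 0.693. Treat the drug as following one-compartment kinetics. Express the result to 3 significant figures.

Vd = 0.73 L/kg × 103 kg = 75.19 L
LD = Vd × C = 75.19 × 32 = 2406 mg
CL = 0.693 × Vd / t½ = 0.693 × 75.19 / 16 = 3.257 L/h
Infusion rate = CL × Css = 3.257 × 32 = 104.2 mg/h

(a) 2410 mg; (b) 104 mg/h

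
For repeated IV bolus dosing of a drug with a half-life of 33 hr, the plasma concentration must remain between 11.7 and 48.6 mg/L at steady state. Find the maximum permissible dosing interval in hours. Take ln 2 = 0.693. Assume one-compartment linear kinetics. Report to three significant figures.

67.8 h

k = 0.693 / t½ = 0.693 / 33 = 0.02100 h⁻¹
Between IV bolus doses, concentration decays as C = C₀·e^(−kτ), so C_peak/C_trough = e^(kτ).
τ_max = ln(C_peak/C_trough) / k = ln(48.6/11.7) / 0.02100 = 1.424 / 0.02100 = 67.81 h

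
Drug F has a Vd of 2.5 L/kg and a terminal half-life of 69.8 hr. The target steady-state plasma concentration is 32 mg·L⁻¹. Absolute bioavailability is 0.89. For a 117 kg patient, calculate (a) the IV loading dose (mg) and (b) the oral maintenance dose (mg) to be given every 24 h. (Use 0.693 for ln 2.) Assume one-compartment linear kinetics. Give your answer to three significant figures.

Vd(total) = 117 kg × 2.5 L/kg = 292.5 L
LD = Vd × C = 292.5 × 32 = 9360 mg
CL = 0.693 × Vd / t½ = 0.693 × 292.5 / 69.8 = 2.904 L/h
D = CL × Css × τ / F = 2.904 × 32 × 24 / 0.89 = 2506 mg

(a) 9360 mg; (b) 2510 mg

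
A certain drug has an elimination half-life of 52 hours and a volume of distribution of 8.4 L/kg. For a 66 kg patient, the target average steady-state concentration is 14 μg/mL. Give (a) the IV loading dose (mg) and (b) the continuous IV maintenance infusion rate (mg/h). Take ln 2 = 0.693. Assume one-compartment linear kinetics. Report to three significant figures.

Vd = 8.4 L/kg × 66 kg = 554.4 L
LD = Vd × C = 554.4 × 14 = 7762 mg
CL = 0.693 × Vd / t½ = 0.693 × 554.4 / 52 = 7.388 L/h
Infusion rate = CL × Css = 7.388 × 14 = 103.4 mg/h

(a) 7760 mg; (b) 103 mg/h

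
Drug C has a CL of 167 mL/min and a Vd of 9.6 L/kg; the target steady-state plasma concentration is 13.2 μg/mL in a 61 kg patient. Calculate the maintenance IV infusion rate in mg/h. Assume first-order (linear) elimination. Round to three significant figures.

Convert clearance: 167 mL/min × 60 min/h ÷ 1000 mL/L = 10.02 L/h
Vd does not affect the maintenance rate; only clearance governs steady-state input.
R₀ = 10.02 × 13.2 = 132.3 mg/h

132 mg/h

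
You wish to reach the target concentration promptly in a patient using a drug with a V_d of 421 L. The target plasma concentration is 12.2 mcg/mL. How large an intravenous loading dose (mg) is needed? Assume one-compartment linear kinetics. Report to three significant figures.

The loading dose fills Vd to the target concentration.
LD = Vd × C = 421.0 × 12.20 = 5136 mg

5140 mg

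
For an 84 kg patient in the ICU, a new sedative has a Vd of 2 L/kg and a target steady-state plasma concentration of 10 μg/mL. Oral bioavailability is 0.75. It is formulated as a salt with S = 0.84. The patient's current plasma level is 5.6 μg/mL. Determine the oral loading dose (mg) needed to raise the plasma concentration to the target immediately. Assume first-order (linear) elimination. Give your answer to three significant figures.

Vd(total) = 84 kg × 2 L/kg = 168.0 L
The loading dose fills Vd to the target concentration.
Concentration deficit ΔC = 10 − 5.6 = 4.400 mg/L
LD = Vd × ΔC / F / S = 168.0 × 4.400 / 0.75 / 0.84 = 1173 mg

1170 mg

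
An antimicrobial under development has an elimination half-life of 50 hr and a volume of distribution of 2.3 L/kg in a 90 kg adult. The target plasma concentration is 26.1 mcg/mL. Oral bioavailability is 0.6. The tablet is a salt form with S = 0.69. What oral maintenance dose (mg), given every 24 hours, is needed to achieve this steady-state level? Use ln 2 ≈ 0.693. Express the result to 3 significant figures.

4340 mg

Vd(total) = 90 kg × 2.3 L/kg = 207.0 L
CL = 0.693 × Vd / t½ = 0.693 × 207.0 / 50 = 2.869 L/h
D = CL × Css × τ / F / S = 2.869 × 26.1 × 24 / 0.6 / 0.69 = 4341 mg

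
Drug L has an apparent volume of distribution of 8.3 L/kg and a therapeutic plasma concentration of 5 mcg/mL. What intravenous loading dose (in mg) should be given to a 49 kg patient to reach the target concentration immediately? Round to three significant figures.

Vd(total) = 49 kg × 8.3 L/kg = 406.7 L
The loading dose fills Vd to the target concentration.
LD = Vd × C = 406.7 × 5.000 = 2034 mg

2030 mg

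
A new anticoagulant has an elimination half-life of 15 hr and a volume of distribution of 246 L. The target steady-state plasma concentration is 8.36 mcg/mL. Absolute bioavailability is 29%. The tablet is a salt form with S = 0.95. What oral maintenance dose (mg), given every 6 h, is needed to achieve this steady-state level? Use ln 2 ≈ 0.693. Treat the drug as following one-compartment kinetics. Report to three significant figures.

CL = 0.693 × Vd / t½ = 0.693 × 246.0 / 15 = 11.37 L/h
D = CL × Css × τ / F / S = 11.37 × 8.36 × 6 / 0.29 / 0.95 = 2070 mg

2070 mg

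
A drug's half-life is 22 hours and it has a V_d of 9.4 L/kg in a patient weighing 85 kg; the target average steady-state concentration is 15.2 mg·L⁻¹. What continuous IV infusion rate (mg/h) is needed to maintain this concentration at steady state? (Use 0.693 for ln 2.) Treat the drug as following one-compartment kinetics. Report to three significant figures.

383 mg/h

Total Vd = 9.4 × 85 = 799.0 L
CL = ln 2 · Vd / t½ = 0.693 × 799.0 / 22 = 25.17 L/h
Infusion rate = CL × Css = 25.17 × 15.2 = 382.6 mg/h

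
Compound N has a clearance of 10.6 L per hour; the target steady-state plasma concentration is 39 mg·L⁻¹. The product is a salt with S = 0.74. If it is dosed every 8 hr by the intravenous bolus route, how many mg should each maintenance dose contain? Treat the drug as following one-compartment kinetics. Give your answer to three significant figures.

4470 mg

At steady state, dose per interval replaces the amount cleared in that interval: S·D/τ = CL·Css.
D = CL × Css × τ / S = 10.60 × 39 × 8 / 0.74 = 4469 mg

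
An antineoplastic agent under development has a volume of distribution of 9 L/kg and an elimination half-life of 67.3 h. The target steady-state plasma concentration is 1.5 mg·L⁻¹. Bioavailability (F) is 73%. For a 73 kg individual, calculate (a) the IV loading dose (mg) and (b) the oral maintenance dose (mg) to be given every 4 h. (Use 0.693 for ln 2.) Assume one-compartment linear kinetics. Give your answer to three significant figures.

(a) 986 mg; (b) 55.6 mg

Total Vd = 9 × 73 = 657.0 L
LD = Vd × C = 657.0 × 1.5 = 985.5 mg
CL = 0.693 × Vd / t½ = 0.693 × 657.0 / 67.3 = 6.765 L/h
D = CL × Css × τ / F = 6.765 × 1.5 × 4 / 0.73 = 55.60 mg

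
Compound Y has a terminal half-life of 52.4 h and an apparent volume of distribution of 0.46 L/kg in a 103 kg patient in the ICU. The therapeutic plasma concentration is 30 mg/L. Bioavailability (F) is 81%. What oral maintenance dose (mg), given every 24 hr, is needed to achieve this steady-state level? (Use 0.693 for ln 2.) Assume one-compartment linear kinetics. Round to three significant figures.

Vd = 0.46 L/kg × 103 kg = 47.38 L
CL = ln 2 · Vd / t½ = 0.693 × 47.38 / 52.4 = 0.6266 L/h
D = CL × Css × τ / F = 0.6266 × 30 × 24 / 0.81 = 557.0 mg

557 mg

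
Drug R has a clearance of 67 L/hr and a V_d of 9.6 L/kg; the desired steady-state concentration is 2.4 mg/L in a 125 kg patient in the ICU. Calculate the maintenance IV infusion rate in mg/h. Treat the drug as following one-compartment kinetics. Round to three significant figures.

R₀ = 67.00 × 2.4 = 160.8 mg/h

161 mg/h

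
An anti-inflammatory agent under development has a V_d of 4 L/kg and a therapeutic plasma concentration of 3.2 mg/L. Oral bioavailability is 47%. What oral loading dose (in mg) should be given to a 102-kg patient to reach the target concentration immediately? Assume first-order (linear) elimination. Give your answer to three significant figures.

2780 mg

Total Vd = 4 × 102 = 408.0 L
LD = Vd × C / F = 408.0 × 3.200 / 0.47 = 2778 mg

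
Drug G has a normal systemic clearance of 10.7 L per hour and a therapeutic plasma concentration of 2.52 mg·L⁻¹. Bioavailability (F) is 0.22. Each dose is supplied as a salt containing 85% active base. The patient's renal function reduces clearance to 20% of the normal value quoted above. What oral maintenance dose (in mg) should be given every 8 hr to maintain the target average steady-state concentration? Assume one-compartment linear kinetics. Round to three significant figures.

231 mg

Patient clearance = 0.2 × 10.70 = 2.140 L/h
D = CL × Css × τ / F / S = 2.140 × 2.52 × 8 / 0.22 / 0.85 = 230.7 mg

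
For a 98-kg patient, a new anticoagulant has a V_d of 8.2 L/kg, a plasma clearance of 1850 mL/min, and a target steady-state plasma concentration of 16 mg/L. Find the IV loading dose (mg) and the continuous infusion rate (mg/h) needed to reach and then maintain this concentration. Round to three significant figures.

Total Vd = 8.2 × 98 = 803.6 L
Loading: fill Vd to C_target → 803.6 L × 16 mg/L = 12860 mg
Convert clearance: 1850 mL/min × 60 min/h ÷ 1000 mL/L = 111.0 L/h
Maintenance infusion rate = CL × Css = 111.0 × 16 = 1776 mg/h

(a) 12900 mg; (b) 1780 mg/h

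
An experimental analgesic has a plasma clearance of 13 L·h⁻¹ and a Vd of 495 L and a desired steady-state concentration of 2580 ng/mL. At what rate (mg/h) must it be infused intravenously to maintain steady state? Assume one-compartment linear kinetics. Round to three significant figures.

33.5 mg/h

C = 2580 ng/mL = 2.580 mg/L
Maintenance depends on clearance, not Vd — rate in must match rate out.
Infusion rate = CL · Css = 13.00 L/h × 2.58 mg/L = 33.54 mg/h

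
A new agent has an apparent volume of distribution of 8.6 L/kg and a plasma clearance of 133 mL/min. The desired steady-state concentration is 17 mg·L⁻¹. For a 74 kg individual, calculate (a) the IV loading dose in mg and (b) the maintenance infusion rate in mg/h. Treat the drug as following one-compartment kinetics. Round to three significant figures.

Vd(total) = 74 kg × 8.6 L/kg = 636.4 L
Loading: fill Vd to C_target → 636.4 L × 17 mg/L = 10820 mg
CL = 133 mL/min = 133 × 0.06 = 7.980 L/h
Infusion rate = 7.980 L/h × 17 mg/L = 135.7 mg/h

(a) 10800 mg; (b) 136 mg/h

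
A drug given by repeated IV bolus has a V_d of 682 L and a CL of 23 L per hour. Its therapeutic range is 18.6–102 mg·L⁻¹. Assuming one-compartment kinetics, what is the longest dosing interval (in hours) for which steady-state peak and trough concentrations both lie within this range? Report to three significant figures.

k = CL / Vd = 23.00 / 682.0 = 0.03372 h⁻¹
Between IV bolus doses, concentration decays as C = C₀·e^(−kτ), so C_peak/C_trough = e^(kτ).
τ_max = ln(C_peak/C_trough) / k = ln(102/18.6) / 0.03372 = 1.702 / 0.03372 = 50.47 h

50.5 h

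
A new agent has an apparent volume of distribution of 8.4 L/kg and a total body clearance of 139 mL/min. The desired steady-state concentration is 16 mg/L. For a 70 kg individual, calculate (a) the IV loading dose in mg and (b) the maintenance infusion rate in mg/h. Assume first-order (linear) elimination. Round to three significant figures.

Vd = 8.4 L/kg × 70 kg = 588.0 L
LD = Vd · C_target = 588.0 × 16 = 9408 mg
CL = 139 mL/min × 60/1000 = 8.340 L/h
Maintenance: replace elimination → rate = CL × Css = 8.340 × 16 = 133.4 mg/h

(a) 9410 mg; (b) 133 mg/h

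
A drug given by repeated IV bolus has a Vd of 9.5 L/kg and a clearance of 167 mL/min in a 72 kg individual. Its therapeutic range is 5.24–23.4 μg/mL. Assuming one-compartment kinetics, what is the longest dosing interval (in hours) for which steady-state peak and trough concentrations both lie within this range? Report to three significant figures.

Total Vd = 9.5 × 72 = 684.0 L
CL = 167 mL/min × 60/1000 = 10.02 L/h
k = CL / Vd = 10.02 / 684.0 = 0.01465 h⁻¹
Between IV bolus doses, concentration decays as C = C₀·e^(−kτ), so C_peak/C_trough = e^(kτ).
τ_max = ln(C_peak/C_trough) / k = ln(23.4/5.24) / 0.01465 = 1.496 / 0.01465 = 102.1 h

102 h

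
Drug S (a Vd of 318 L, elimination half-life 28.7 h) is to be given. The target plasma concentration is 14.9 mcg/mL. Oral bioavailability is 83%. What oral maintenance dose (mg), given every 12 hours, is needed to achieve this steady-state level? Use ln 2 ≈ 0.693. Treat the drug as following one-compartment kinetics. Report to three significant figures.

1650 mg

CL = 0.693 × Vd / t½ = 0.693 × 318.0 / 28.7 = 7.679 L/h
D = CL × Css × τ / F = 7.679 × 14.9 × 12 / 0.83 = 1654 mg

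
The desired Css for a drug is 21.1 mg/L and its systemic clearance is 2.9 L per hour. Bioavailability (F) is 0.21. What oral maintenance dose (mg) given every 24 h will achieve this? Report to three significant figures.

At steady state, dose per interval replaces the amount cleared in that interval: F·D/τ = CL·Css.
D = CL × Css × τ / F = 2.900 × 21.1 × 24 / 0.21 = 6993 mg

6990 mg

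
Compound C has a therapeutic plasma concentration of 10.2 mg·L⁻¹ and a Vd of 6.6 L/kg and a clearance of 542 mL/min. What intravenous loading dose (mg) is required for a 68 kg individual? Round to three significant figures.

Vd = 6.6 L/kg × 68 kg = 448.8 L
LD = Vd × C = 448.8 × 10.20 = 4578 mg

4580 mg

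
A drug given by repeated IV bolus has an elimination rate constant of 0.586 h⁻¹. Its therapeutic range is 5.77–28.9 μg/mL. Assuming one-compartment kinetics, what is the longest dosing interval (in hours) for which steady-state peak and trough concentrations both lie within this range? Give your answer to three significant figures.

Between IV bolus doses, concentration decays as C = C₀·e^(−kτ), so C_peak/C_trough = e^(kτ).
τ_max = ln(C_peak/C_trough) / k = ln(28.9/5.77) / 0.5860 = 1.611 / 0.5860 = 2.749 h

2.75 h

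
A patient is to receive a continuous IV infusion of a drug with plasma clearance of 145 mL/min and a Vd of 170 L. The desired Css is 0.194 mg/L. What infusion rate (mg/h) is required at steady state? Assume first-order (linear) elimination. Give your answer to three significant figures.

CL = 145 mL/min = 145 × 0.06 = 8.700 L/h
Rate = CL × Css = 8.700 × 0.194 = 1.688 mg/h

1.69 mg/h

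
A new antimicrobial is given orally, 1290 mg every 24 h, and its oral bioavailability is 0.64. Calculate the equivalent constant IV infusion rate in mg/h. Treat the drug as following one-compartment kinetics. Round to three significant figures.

34.4 mg/h

Equivalent systemic input: infusion rate = F·D/τ.
Rate = 0.64 × 1290 / 24 = 34.40 mg/h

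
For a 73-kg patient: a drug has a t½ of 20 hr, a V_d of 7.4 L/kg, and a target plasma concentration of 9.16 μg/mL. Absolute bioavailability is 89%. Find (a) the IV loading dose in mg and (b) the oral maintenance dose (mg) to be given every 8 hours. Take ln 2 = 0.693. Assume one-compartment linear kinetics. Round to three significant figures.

(a) 4950 mg; (b) 1540 mg

Total Vd = 7.4 × 73 = 540.2 L
LD = Vd × C = 540.2 × 9.16 = 4948 mg
CL = 0.693 × Vd / t½ = 0.693 × 540.2 / 20 = 18.72 L/h
D = CL × Css × τ / F = 18.72 × 9.16 × 8 / 0.89 = 1541 mg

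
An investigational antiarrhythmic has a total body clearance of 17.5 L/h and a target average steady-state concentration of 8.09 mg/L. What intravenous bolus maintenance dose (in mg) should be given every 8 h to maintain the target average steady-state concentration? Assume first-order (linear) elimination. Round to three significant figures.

1130 mg

D = CL × Css × τ = 17.50 × 8.09 × 8 = 1133 mg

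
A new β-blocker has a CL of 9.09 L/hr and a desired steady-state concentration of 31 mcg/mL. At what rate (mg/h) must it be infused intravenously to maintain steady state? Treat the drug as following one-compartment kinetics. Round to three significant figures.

282 mg/h

At steady state, infusion rate equals elimination rate: rate in = CL × Css.
R₀ = 9.090 × 31 = 281.8 mg/h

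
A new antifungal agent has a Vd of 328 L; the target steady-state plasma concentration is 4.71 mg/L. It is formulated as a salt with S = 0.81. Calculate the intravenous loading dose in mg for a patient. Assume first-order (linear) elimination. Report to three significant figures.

1910 mg

LD = Vd × C / S = 328.0 × 4.710 / 0.81 = 1907 mg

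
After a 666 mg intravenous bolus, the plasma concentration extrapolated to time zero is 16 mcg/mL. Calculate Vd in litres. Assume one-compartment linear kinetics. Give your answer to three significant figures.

Immediately after an IV bolus, C₀ = Dose / Vd, so Vd = Dose / C₀.
Vd = 666 / 16 = 41.63 L

41.6 L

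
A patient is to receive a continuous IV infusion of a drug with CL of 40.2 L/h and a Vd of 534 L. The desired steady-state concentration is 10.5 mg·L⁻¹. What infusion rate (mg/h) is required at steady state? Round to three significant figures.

422 mg/h

R₀ = 40.20 × 10.5 = 422.1 mg/h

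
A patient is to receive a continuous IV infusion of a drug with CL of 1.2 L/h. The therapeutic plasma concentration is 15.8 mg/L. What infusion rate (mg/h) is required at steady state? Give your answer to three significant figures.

19.0 mg/h

R₀ = 1.200 × 15.8 = 18.96 mg/h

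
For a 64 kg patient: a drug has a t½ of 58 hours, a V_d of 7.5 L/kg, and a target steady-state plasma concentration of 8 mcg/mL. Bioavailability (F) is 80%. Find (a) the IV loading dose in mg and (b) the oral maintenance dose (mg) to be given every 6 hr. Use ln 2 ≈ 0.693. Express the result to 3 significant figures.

(a) 3840 mg; (b) 344 mg

Vd = 7.5 L/kg × 64 kg = 480.0 L
LD = Vd × C = 480.0 × 8 = 3840 mg
CL = 0.693 × Vd / t½ = 0.693 × 480.0 / 58 = 5.735 L/h
D = CL × Css × τ / F = 5.735 × 8 × 6 / 0.8 = 344.1 mg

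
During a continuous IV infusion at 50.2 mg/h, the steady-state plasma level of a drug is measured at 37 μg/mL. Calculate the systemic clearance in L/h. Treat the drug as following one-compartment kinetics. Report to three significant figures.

At steady state, infusion rate = CL × Css, so CL = rate / Css.
CL = 50.2 / 37 = 1.357 L/h

1.36 L/h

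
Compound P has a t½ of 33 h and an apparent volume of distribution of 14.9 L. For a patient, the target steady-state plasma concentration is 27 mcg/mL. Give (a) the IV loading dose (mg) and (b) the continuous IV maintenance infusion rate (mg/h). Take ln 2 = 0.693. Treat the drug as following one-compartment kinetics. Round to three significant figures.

(a) 402 mg; (b) 8.45 mg/h

LD = Vd × C = 14.90 × 27 = 402.3 mg
CL = 0.693 × Vd / t½ = 0.693 × 14.90 / 33 = 0.3129 L/h
Infusion rate = CL × Css = 0.3129 × 27 = 8.448 mg/h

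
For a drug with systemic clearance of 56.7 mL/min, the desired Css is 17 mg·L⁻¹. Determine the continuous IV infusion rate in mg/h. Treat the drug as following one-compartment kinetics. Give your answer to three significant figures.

CL = 56.7 mL/min = 56.7 × 0.06 = 3.402 L/h
At steady state, infusion rate equals elimination rate: rate in = CL × Css.
R₀ = 3.402 × 17 = 57.83 mg/h

57.8 mg/h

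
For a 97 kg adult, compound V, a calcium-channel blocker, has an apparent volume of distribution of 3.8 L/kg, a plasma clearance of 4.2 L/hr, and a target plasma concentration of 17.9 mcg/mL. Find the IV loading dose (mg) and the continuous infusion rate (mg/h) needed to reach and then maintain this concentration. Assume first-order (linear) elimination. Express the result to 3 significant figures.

Vd = 3.8 L/kg × 97 kg = 368.6 L
Loading: fill Vd to C_target → 368.6 L × 17.9 mg/L = 6598 mg
Maintenance: replace elimination → rate = CL × Css = 4.200 × 17.9 = 75.18 mg/h

(a) 6600 mg; (b) 75.2 mg/h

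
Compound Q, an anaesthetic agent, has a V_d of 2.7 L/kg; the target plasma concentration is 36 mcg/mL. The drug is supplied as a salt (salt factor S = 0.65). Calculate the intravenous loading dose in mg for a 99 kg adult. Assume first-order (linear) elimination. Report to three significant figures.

14800 mg

Total Vd = 2.7 × 99 = 267.3 L
LD = Vd × C / S = 267.3 × 36.00 / 0.65 = 14800 mg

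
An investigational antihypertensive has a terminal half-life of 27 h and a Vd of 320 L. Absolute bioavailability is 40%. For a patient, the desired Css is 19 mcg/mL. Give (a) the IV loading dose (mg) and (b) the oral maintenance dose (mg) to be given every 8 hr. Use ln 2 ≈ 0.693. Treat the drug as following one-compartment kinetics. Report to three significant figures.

(a) 6080 mg; (b) 3120 mg

LD = Vd × C = 320.0 × 19 = 6080 mg
CL = 0.693 × Vd / t½ = 0.693 × 320.0 / 27 = 8.213 L/h
D = CL × Css × τ / F = 8.213 × 19 × 8 / 0.4 = 3121 mg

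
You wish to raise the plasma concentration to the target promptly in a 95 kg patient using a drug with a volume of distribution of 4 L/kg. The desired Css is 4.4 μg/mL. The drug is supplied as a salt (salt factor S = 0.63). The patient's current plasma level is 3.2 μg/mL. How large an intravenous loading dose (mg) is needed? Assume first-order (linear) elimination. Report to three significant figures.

724 mg

Vd(total) = 95 kg × 4 L/kg = 380.0 L
Concentration deficit ΔC = 4.4 − 3.2 = 1.200 mg/L
LD = Vd × ΔC / S = 380.0 × 1.200 / 0.63 = 723.8 mg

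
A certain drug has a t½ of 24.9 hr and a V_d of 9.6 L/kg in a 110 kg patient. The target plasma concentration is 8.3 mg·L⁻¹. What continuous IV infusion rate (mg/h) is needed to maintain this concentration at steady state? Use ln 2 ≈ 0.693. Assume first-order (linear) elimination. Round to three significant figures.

Vd = 9.6 L/kg × 110 kg = 1056 L
CL = 0.693 × Vd / t½ = 0.693 × 1056 / 24.9 = 29.39 L/h
Infusion rate = CL × Css = 29.39 × 8.3 = 243.9 mg/h

244 mg/h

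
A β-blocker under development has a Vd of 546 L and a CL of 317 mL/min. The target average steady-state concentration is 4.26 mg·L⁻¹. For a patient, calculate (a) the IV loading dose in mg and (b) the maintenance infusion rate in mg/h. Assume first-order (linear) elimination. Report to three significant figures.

(a) 2330 mg; (b) 81.0 mg/h

LD = Vd · C_target = 546.0 × 4.26 = 2326 mg
Convert clearance: 317 mL/min × 60 min/h ÷ 1000 mL/L = 19.02 L/h
Maintenance infusion rate = CL × Css = 19.02 × 4.26 = 81.03 mg/h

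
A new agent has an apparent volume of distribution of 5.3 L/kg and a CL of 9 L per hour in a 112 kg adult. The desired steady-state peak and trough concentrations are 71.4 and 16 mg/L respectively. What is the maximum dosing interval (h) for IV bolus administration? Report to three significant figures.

Vd = 5.3 L/kg × 112 kg = 593.6 L
k = CL / Vd = 9.000 / 593.6 = 0.01516 h⁻¹
Between IV bolus doses, concentration decays as C = C₀·e^(−kτ), so C_peak/C_trough = e^(kτ).
τ_max = ln(C_peak/C_trough) / k = ln(71.4/16) / 0.01516 = 1.496 / 0.01516 = 98.68 h

98.7 h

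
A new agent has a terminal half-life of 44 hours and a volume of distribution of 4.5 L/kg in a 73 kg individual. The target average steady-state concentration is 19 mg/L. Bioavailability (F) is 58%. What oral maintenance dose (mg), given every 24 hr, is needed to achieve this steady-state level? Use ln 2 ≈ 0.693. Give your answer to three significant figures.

4070 mg

Vd = 4.5 L/kg × 73 kg = 328.5 L
k = 0.693/44 = 0.01575 h⁻¹, so CL = k·Vd = 0.01575 × 328.5 = 5.174 L/h
D = CL × Css × τ / F = 5.174 × 19 × 24 / 0.58 = 4068 mg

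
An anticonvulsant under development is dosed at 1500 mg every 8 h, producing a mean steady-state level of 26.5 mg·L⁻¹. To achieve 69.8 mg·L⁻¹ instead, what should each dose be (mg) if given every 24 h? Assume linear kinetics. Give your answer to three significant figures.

11900 mg

With linear kinetics, Css is proportional to dose rate (D/τ) at fixed clearance.
D₂ = D₁ × (Css,target / Css,current) × (τ₂/τ₁) = 1500 × (69.8/26.5) × (24/8) = 11850 mg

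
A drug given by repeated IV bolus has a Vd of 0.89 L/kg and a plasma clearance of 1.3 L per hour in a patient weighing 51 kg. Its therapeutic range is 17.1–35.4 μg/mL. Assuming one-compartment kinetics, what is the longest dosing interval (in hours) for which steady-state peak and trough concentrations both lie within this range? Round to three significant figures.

25.4 h

Vd = 0.89 L/kg × 51 kg = 45.39 L
k = CL / Vd = 1.300 / 45.39 = 0.02864 h⁻¹
Between IV bolus doses, concentration decays as C = C₀·e^(−kτ), so C_peak/C_trough = e^(kτ).
τ_max = ln(C_peak/C_trough) / k = ln(35.4/17.1) / 0.02864 = 0.7276 / 0.02864 = 25.41 h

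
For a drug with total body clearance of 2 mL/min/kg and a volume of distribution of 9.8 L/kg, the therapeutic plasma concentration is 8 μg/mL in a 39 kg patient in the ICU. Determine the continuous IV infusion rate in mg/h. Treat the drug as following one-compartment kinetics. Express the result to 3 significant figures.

37.4 mg/h

CL = 2 mL/min/kg × 39 kg = 78.00 mL/min = 78.00 × 60/1000 = 4.680 L/h
Infusion rate = CL · Css = 4.680 L/h × 8 mg/L = 37.44 mg/h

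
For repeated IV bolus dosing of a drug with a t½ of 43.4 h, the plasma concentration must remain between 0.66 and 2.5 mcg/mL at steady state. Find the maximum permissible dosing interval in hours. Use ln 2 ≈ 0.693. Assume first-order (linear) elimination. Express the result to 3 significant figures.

k = 0.693 / t½ = 0.693 / 43.4 = 0.01597 h⁻¹
Between IV bolus doses, concentration decays as C = C₀·e^(−kτ), so C_peak/C_trough = e^(kτ).
τ_max = ln(C_peak/C_trough) / k = ln(2.5/0.66) / 0.01597 = 1.332 / 0.01597 = 83.41 h

83.4 h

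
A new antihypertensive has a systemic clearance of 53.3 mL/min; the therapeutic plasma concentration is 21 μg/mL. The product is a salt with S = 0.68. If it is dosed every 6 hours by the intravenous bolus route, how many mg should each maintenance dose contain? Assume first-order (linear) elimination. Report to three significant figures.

CL = 53.3 mL/min × 60/1000 = 3.198 L/h
D = CL × Css × τ / S = 3.198 × 21 × 6 / 0.68 = 592.6 mg

593 mg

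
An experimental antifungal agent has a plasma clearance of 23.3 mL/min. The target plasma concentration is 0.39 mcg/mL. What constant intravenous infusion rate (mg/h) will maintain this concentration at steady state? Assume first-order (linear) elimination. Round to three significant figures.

0.545 mg/h

CL = 23.3 mL/min = 23.3 × 0.06 = 1.398 L/h
At steady state, infusion rate equals elimination rate: rate in = CL × Css.
Rate = CL × Css = 1.398 × 0.39 = 0.5452 mg/h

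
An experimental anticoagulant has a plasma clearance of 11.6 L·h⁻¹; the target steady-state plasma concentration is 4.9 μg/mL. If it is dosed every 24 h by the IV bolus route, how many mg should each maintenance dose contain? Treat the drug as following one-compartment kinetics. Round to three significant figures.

1360 mg

D = CL × Css × τ = 11.60 × 4.9 × 24 = 1364 mg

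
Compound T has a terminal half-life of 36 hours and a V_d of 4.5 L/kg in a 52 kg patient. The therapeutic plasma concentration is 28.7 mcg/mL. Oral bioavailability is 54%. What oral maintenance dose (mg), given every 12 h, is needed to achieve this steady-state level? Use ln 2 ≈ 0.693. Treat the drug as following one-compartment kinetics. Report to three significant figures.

2870 mg

Vd(total) = 52 kg × 4.5 L/kg = 234.0 L
k = 0.693/36 = 0.01925 h⁻¹, so CL = k·Vd = 0.01925 × 234.0 = 4.505 L/h
D = CL × Css × τ / F = 4.505 × 28.7 × 12 / 0.54 = 2873 mg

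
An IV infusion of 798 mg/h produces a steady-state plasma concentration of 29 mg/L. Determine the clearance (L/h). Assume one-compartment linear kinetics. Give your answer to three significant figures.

27.5 L/h

At steady state, infusion rate = CL × Css, so CL = rate / Css.
CL = 798 / 29 = 27.52 L/h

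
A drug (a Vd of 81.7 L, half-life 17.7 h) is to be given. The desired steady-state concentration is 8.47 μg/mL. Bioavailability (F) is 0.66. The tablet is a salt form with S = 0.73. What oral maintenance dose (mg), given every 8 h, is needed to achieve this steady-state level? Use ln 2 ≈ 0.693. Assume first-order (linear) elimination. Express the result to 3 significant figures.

CL = 0.693 × Vd / t½ = 0.693 × 81.70 / 17.7 = 3.199 L/h
D = CL × Css × τ / F / S = 3.199 × 8.47 × 8 / 0.66 / 0.73 = 449.9 mg

450 mg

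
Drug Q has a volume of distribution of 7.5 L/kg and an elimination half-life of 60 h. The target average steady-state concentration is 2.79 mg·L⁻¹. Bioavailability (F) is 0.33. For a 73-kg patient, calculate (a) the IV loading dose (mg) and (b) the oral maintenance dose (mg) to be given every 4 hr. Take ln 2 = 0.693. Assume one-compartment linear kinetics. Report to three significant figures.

Vd(total) = 73 kg × 7.5 L/kg = 547.5 L
LD = Vd × C = 547.5 × 2.79 = 1528 mg
CL = 0.693 × Vd / t½ = 0.693 × 547.5 / 60 = 6.324 L/h
D = CL × Css × τ / F = 6.324 × 2.79 × 4 / 0.33 = 213.9 mg

(a) 1530 mg; (b) 214 mg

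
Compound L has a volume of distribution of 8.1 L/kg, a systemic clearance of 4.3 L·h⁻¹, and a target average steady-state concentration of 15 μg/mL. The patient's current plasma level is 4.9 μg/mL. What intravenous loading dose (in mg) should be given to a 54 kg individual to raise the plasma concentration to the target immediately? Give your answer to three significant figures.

Vd = 8.1 L/kg × 54 kg = 437.4 L
Concentration deficit ΔC = 15 − 4.9 = 10.10 mg/L
LD = Vd × ΔC = 437.4 × 10.10 = 4418 mg

4420 mg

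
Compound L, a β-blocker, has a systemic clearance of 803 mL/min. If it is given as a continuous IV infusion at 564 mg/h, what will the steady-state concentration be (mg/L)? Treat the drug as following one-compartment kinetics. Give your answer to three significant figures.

11.7 mg/L

Convert clearance: 803 mL/min × 60 min/h ÷ 1000 mL/L = 48.18 L/h
Css = rate / CL = 564 / 48.18 = 11.71 mg/L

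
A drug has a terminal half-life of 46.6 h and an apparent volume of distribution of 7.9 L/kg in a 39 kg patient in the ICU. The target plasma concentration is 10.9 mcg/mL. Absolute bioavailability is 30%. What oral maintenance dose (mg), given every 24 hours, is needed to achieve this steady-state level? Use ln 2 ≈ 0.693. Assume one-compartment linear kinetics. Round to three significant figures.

4000 mg

Vd(total) = 39 kg × 7.9 L/kg = 308.1 L
CL = 0.693 × Vd / t½ = 0.693 × 308.1 / 46.6 = 4.582 L/h
D = CL × Css × τ / F = 4.582 × 10.9 × 24 / 0.3 = 3996 mg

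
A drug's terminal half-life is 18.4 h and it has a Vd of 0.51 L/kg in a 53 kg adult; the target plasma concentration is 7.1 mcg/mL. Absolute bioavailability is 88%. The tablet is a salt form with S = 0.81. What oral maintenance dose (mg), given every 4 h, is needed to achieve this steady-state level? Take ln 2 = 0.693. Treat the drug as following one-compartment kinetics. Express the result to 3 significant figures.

40.6 mg

Vd(total) = 53 kg × 0.51 L/kg = 27.03 L
CL = 0.693 × Vd / t½ = 0.693 × 27.03 / 18.4 = 1.018 L/h
D = CL × Css × τ / F / S = 1.018 × 7.1 × 4 / 0.88 / 0.81 = 40.56 mg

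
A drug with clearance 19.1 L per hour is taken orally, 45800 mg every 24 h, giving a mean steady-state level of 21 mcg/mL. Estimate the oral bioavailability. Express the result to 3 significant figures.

F·D/τ = CL·Css at steady state → F = CL·Css·τ / D.
F = 19.1 × 21 × 24 / 45800 = 0.210

0.210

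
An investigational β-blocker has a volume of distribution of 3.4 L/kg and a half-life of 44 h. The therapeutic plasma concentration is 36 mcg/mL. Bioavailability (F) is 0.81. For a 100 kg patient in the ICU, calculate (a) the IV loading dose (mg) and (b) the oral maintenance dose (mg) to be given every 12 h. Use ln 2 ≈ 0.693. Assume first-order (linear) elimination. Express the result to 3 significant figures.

(a) 12200 mg; (b) 2860 mg

Vd(total) = 100 kg × 3.4 L/kg = 340.0 L
LD = Vd × C = 340.0 × 36 = 12240 mg
CL = 0.693 × Vd / t½ = 0.693 × 340.0 / 44 = 5.355 L/h
D = CL × Css × τ / F = 5.355 × 36 × 12 / 0.81 = 2856 mg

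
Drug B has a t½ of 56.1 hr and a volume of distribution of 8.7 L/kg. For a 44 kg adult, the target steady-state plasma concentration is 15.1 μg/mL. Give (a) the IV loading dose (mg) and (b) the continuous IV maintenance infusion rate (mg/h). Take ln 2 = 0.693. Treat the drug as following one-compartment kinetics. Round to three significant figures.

(a) 5780 mg; (b) 71.4 mg/h

Vd = 8.7 L/kg × 44 kg = 382.8 L
LD = Vd × C = 382.8 × 15.1 = 5780 mg
CL = 0.693 × Vd / t½ = 0.693 × 382.8 / 56.1 = 4.729 L/h
Infusion rate = CL × Css = 4.729 × 15.1 = 71.41 mg/h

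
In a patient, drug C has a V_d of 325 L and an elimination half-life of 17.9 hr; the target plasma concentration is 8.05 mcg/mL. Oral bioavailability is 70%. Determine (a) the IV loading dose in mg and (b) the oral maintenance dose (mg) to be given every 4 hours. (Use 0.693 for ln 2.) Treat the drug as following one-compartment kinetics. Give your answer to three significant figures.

LD = Vd × C = 325.0 × 8.05 = 2616 mg
CL = 0.693 × Vd / t½ = 0.693 × 325.0 / 17.9 = 12.58 L/h
D = CL × Css × τ / F = 12.58 × 8.05 × 4 / 0.7 = 578.7 mg

(a) 2620 mg; (b) 579 mg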